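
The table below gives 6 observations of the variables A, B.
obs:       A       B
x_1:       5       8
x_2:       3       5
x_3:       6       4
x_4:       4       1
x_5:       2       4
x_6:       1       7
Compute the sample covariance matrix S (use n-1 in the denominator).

Step 1 — column means:
  mean(A) = (5 + 3 + 6 + 4 + 2 + 1) / 6 = 21/6 = 3.5
  mean(B) = (8 + 5 + 4 + 1 + 4 + 7) / 6 = 29/6 = 4.8333

Step 2 — sample covariance S[i,j] = (1/(n-1)) · Σ_k (x_{k,i} - mean_i) · (x_{k,j} - mean_j), with n-1 = 5.
  S[A,A] = ((1.5)·(1.5) + (-0.5)·(-0.5) + (2.5)·(2.5) + (0.5)·(0.5) + (-1.5)·(-1.5) + (-2.5)·(-2.5)) / 5 = 17.5/5 = 3.5
  S[A,B] = ((1.5)·(3.1667) + (-0.5)·(0.1667) + (2.5)·(-0.8333) + (0.5)·(-3.8333) + (-1.5)·(-0.8333) + (-2.5)·(2.1667)) / 5 = -3.5/5 = -0.7
  S[B,B] = ((3.1667)·(3.1667) + (0.1667)·(0.1667) + (-0.8333)·(-0.8333) + (-3.8333)·(-3.8333) + (-0.8333)·(-0.8333) + (2.1667)·(2.1667)) / 5 = 30.8333/5 = 6.1667

S is symmetric (S[j,i] = S[i,j]). Assembling:

S = [[3.5, -0.7],
 [-0.7, 6.1667]]


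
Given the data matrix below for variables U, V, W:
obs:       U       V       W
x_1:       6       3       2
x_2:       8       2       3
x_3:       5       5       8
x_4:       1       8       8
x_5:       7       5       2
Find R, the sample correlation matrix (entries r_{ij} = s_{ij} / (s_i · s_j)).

Step 1 — column means:
  mean(U) = (6 + 8 + 5 + 1 + 7) / 5 = 27/5 = 5.4
  mean(V) = (3 + 2 + 5 + 8 + 5) / 5 = 23/5 = 4.6
  mean(W) = (2 + 3 + 8 + 8 + 2) / 5 = 23/5 = 4.6

Step 2 — sample variances and covariances s[i,j] = (1/(n-1)) · Σ_k (x_{k,i} - mean_i) · (x_{k,j} - mean_j), with n-1 = 4:
  s[U,U] = ((0.6)·(0.6) + (2.6)·(2.6) + (-0.4)·(-0.4) + (-4.4)·(-4.4) + (1.6)·(1.6)) / 4 = 29.2/4 = 7.3
  s[U,V] = ((0.6)·(-1.6) + (2.6)·(-2.6) + (-0.4)·(0.4) + (-4.4)·(3.4) + (1.6)·(0.4)) / 4 = -22.2/4 = -5.55
  s[U,W] = ((0.6)·(-2.6) + (2.6)·(-1.6) + (-0.4)·(3.4) + (-4.4)·(3.4) + (1.6)·(-2.6)) / 4 = -26.2/4 = -6.55
  s[V,V] = ((-1.6)·(-1.6) + (-2.6)·(-2.6) + (0.4)·(0.4) + (3.4)·(3.4) + (0.4)·(0.4)) / 4 = 21.2/4 = 5.3
  s[V,W] = ((-1.6)·(-2.6) + (-2.6)·(-1.6) + (0.4)·(3.4) + (3.4)·(3.4) + (0.4)·(-2.6)) / 4 = 20.2/4 = 5.05
  s[W,W] = ((-2.6)·(-2.6) + (-1.6)·(-1.6) + (3.4)·(3.4) + (3.4)·(3.4) + (-2.6)·(-2.6)) / 4 = 39.2/4 = 9.8
  Sample standard deviations s_i = √(s[i,i]):
  s(U) = √(7.3) = 2.7019
  s(V) = √(5.3) = 2.3022
  s(W) = √(9.8) = 3.1305

Step 3 — r_{ij} = s_{ij} / (s_i · s_j):
  r[U,U] = 1 (diagonal).
  r[U,V] = -5.55 / (2.7019 · 2.3022) = -5.55 / 6.2201 = -0.8923
  r[U,W] = -6.55 / (2.7019 · 3.1305) = -6.55 / 8.4581 = -0.7744
  r[V,V] = 1 (diagonal).
  r[V,W] = 5.05 / (2.3022 · 3.1305) = 5.05 / 7.2069 = 0.7007
  r[W,W] = 1 (diagonal).

R is symmetric with unit diagonal. Assembling:

R = [[1, -0.8923, -0.7744],
 [-0.8923, 1, 0.7007],
 [-0.7744, 0.7007, 1]]


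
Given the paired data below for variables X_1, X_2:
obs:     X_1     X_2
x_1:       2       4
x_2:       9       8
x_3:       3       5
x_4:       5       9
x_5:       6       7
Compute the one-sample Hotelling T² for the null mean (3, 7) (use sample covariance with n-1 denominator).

Step 1 — sample mean vector:
  mean(X_1) = (2 + 9 + 3 + 5 + 6) / 5 = 25/5 = 5
  mean(X_2) = (4 + 8 + 5 + 9 + 7) / 5 = 33/5 = 6.6
  x̄ = (5, 6.6),  deviation x̄ - mu_0 = (5, 6.6) - (3, 7) = (2, -0.4).

Step 2 — sample covariance matrix, S[i,j] = (1/(n-1)) · Σ_k (x_{k,i} - mean_i) · (x_{k,j} - mean_j), divisor n-1 = 4:
  S[X_1,X_1] = ((-3)·(-3) + (4)·(4) + (-2)·(-2) + (0)·(0) + (1)·(1)) / 4 = 30/4 = 7.5
  S[X_1,X_2] = ((-3)·(-2.6) + (4)·(1.4) + (-2)·(-1.6) + (0)·(2.4) + (1)·(0.4)) / 4 = 17/4 = 4.25
  S[X_2,X_2] = ((-2.6)·(-2.6) + (1.4)·(1.4) + (-1.6)·(-1.6) + (2.4)·(2.4) + (0.4)·(0.4)) / 4 = 17.2/4 = 4.3
  S = [[7.5, 4.25],
 [4.25, 4.3]].

Step 3 — invert S. det(S) = 7.5·4.3 - (4.25)² = 14.1875.
  S^{-1} = (1/det) · [[d, -b], [-b, a]] = [[0.3031, -0.2996],
 [-0.2996, 0.5286]].

Step 4 — quadratic form (x̄ - mu_0)^T · S^{-1} · (x̄ - mu_0):
  S^{-1} · (x̄ - mu_0) = (0.726, -0.8106),
  (x̄ - mu_0)^T · [...] = (2)·(0.726) + (-0.4)·(-0.8106) = 1.7762.

Step 5 — scale by n: T² = 5 · 1.7762 = 8.8811.

T² ≈ 8.8811


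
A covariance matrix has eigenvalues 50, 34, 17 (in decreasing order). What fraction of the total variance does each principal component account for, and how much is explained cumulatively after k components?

Step 1 — total variance = trace(Sigma) = Σ λ_i = 50 + 34 + 17 = 101.

Step 2 — fraction explained by component i = λ_i / Σ λ:
  PC1: 50/101 = 0.495
  PC2: 34/101 = 0.3366
  PC3: 17/101 = 0.1683

Step 3 — cumulative fraction after k components = (λ_1 + ... + λ_k) / Σ λ:
  k = 1: 50/101 = 0.495
  k = 2: (50 + 34)/101 = 84/101 = 0.8317
  k = 3: (50 + 34 + 17)/101 = 101/101 = 1

Summary (fraction, with percent):

explained: PC1 0.495 (49.5%), PC2 0.3366 (33.66%), PC3 0.1683 (16.83%);  cumulative: 0.495, 0.8317, 1


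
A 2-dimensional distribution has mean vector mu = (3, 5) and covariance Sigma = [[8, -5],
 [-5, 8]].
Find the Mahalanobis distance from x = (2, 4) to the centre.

Step 1 — centre the observation: (x - mu) = (-1, -1).

Step 2 — invert Sigma. det(Sigma) = 8·8 - (-5)² = 39.
  Sigma^{-1} = (1/det) · [[d, -b], [-b, a]] = [[0.2051, 0.1282],
 [0.1282, 0.2051]].

Step 3 — form the quadratic (x - mu)^T · Sigma^{-1} · (x - mu):
  Sigma^{-1} · (x - mu) = (-0.3333, -0.3333).
  (x - mu)^T · [Sigma^{-1} · (x - mu)] = (-1)·(-0.3333) + (-1)·(-0.3333) = 0.6667.

Step 4 — take square root: d = √(0.6667) ≈ 0.8165.

d(x, mu) = √(0.6667) ≈ 0.8165


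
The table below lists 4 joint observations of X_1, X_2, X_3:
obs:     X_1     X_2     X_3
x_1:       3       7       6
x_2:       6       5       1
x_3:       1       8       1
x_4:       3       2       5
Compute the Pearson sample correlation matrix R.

Step 1 — column means:
  mean(X_1) = (3 + 6 + 1 + 3) / 4 = 13/4 = 3.25
  mean(X_2) = (7 + 5 + 8 + 2) / 4 = 22/4 = 5.5
  mean(X_3) = (6 + 1 + 1 + 5) / 4 = 13/4 = 3.25

Step 2 — sample variances and covariances s[i,j] = (1/(n-1)) · Σ_k (x_{k,i} - mean_i) · (x_{k,j} - mean_j), with n-1 = 3:
  s[X_1,X_1] = ((-0.25)·(-0.25) + (2.75)·(2.75) + (-2.25)·(-2.25) + (-0.25)·(-0.25)) / 3 = 12.75/3 = 4.25
  s[X_1,X_2] = ((-0.25)·(1.5) + (2.75)·(-0.5) + (-2.25)·(2.5) + (-0.25)·(-3.5)) / 3 = -6.5/3 = -2.1667
  s[X_1,X_3] = ((-0.25)·(2.75) + (2.75)·(-2.25) + (-2.25)·(-2.25) + (-0.25)·(1.75)) / 3 = -2.25/3 = -0.75
  s[X_2,X_2] = ((1.5)·(1.5) + (-0.5)·(-0.5) + (2.5)·(2.5) + (-3.5)·(-3.5)) / 3 = 21/3 = 7
  s[X_2,X_3] = ((1.5)·(2.75) + (-0.5)·(-2.25) + (2.5)·(-2.25) + (-3.5)·(1.75)) / 3 = -6.5/3 = -2.1667
  s[X_3,X_3] = ((2.75)·(2.75) + (-2.25)·(-2.25) + (-2.25)·(-2.25) + (1.75)·(1.75)) / 3 = 20.75/3 = 6.9167
  Sample standard deviations s_i = √(s[i,i]):
  s(X_1) = √(4.25) = 2.0616
  s(X_2) = √(7) = 2.6458
  s(X_3) = √(6.9167) = 2.63

Step 3 — r_{ij} = s_{ij} / (s_i · s_j):
  r[X_1,X_1] = 1 (diagonal).
  r[X_1,X_2] = -2.1667 / (2.0616 · 2.6458) = -2.1667 / 5.4544 = -0.3972
  r[X_1,X_3] = -0.75 / (2.0616 · 2.63) = -0.75 / 5.4218 = -0.1383
  r[X_2,X_2] = 1 (diagonal).
  r[X_2,X_3] = -2.1667 / (2.6458 · 2.63) = -2.1667 / 6.9582 = -0.3114
  r[X_3,X_3] = 1 (diagonal).

R is symmetric with unit diagonal. Assembling:

R = [[1, -0.3972, -0.1383],
 [-0.3972, 1, -0.3114],
 [-0.1383, -0.3114, 1]]


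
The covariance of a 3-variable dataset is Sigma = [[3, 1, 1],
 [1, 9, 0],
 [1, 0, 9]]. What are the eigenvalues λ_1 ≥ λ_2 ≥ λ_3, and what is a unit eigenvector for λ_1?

Step 1 — characteristic polynomial p(λ) = det(λI - Sigma) = λ³ - tr·λ² + c_1·λ - det, where tr = trace, c_1 = sum of the principal 2×2 minors, det = det(Sigma):
  tr = 3 + 9 + 9 = 21,
  c_1 = (3·9 - (1)²) + (3·9 - (1)²) + (9·9 - (0)²) = 26 + 26 + 81 = 133,
  det = 3·(9·9 - (0)²) - (1)·((1)·9 - (0)·(1)) + (1)·((1)·(0) - 9·(1)) = 3·(81) - (1)·(9) + (1)·(-9) = 225.
  So p(λ) = λ³ - 21λ² + 133λ - 225.
Step 2 — look for an integer root (rational root theorem: any rational root is an integer divisor of 225). Testing λ = 9:
  p(9) = 729 - 1701 + 1197 - 225 = 0  ✓
  Dividing out (λ - 9): p(λ) = (λ - 9)(λ² - 12λ + 25).
Step 3 — remaining eigenvalues from the quadratic λ² - 12λ + 25 = 0:
  Δ = 12² - 4·25 = 144 - 100 = 44,  λ = (12 ± √44)/2 = (12 ± 6.6332)/2 ≈ 9.3166 or 2.6834.
  Sorted: λ_1 = 9.3166,  λ_2 = 9,  λ_3 = 2.6834  (check: sum = 21 = tr ✓).

Step 4 — unit eigenvector for λ_1 ≈ 9.3166: v spans the null space of (Sigma - λ_1 I), whose rows are
  r_1 = (-6.3166, 1, 1),  r_2 = (1, -0.3166, 0),  r_3 = (1, 0, -0.3166).
  v is orthogonal to every row, so take v ∝ r_1 × r_2 = ((1)·(0) - (1)·(-0.3166), (1)·(1) - (-6.3166)·(0), (-6.3166)·(-0.3166) - (1)·(1)) ≈ (0.3166, 1, 1).
  Let u = (0.3166, 1, 1).
  ||u|| = √((0.3166)² + (1)² + (1)²) = √(2.1003) ≈ 1.4492,  v_1 = u/||u|| ≈ (0.2185, 0.69, 0.69) (||v_1|| = 1).

λ_1 = 9.3166,  λ_2 = 9,  λ_3 = 2.6834;  v_1 ≈ (0.2185, 0.69, 0.69)


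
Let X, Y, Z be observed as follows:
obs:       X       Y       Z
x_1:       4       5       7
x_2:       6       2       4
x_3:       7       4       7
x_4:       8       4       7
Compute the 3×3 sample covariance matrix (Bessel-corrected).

Step 1 — column means:
  mean(X) = (4 + 6 + 7 + 8) / 4 = 25/4 = 6.25
  mean(Y) = (5 + 2 + 4 + 4) / 4 = 15/4 = 3.75
  mean(Z) = (7 + 4 + 7 + 7) / 4 = 25/4 = 6.25

Step 2 — sample covariance S[i,j] = (1/(n-1)) · Σ_k (x_{k,i} - mean_i) · (x_{k,j} - mean_j), with n-1 = 3.
  S[X,X] = ((-2.25)·(-2.25) + (-0.25)·(-0.25) + (0.75)·(0.75) + (1.75)·(1.75)) / 3 = 8.75/3 = 2.9167
  S[X,Y] = ((-2.25)·(1.25) + (-0.25)·(-1.75) + (0.75)·(0.25) + (1.75)·(0.25)) / 3 = -1.75/3 = -0.5833
  S[X,Z] = ((-2.25)·(0.75) + (-0.25)·(-2.25) + (0.75)·(0.75) + (1.75)·(0.75)) / 3 = 0.75/3 = 0.25
  S[Y,Y] = ((1.25)·(1.25) + (-1.75)·(-1.75) + (0.25)·(0.25) + (0.25)·(0.25)) / 3 = 4.75/3 = 1.5833
  S[Y,Z] = ((1.25)·(0.75) + (-1.75)·(-2.25) + (0.25)·(0.75) + (0.25)·(0.75)) / 3 = 5.25/3 = 1.75
  S[Z,Z] = ((0.75)·(0.75) + (-2.25)·(-2.25) + (0.75)·(0.75) + (0.75)·(0.75)) / 3 = 6.75/3 = 2.25

S is symmetric (S[j,i] = S[i,j]). Assembling:

S = [[2.9167, -0.5833, 0.25],
 [-0.5833, 1.5833, 1.75],
 [0.25, 1.75, 2.25]]


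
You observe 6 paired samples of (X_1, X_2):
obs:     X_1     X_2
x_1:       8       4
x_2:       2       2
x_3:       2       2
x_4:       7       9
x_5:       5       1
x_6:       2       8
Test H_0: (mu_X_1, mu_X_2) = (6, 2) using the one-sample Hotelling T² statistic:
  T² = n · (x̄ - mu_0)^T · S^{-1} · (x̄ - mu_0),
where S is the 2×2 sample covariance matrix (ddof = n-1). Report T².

Step 1 — sample mean vector:
  mean(X_1) = (8 + 2 + 2 + 7 + 5 + 2) / 6 = 26/6 = 4.3333
  mean(X_2) = (4 + 2 + 2 + 9 + 1 + 8) / 6 = 26/6 = 4.3333
  x̄ = (4.3333, 4.3333),  deviation x̄ - mu_0 = (4.3333, 4.3333) - (6, 2) = (-1.6667, 2.3333).

Step 2 — sample covariance matrix, S[i,j] = (1/(n-1)) · Σ_k (x_{k,i} - mean_i) · (x_{k,j} - mean_j), divisor n-1 = 5:
  S[X_1,X_1] = ((3.6667)·(3.6667) + (-2.3333)·(-2.3333) + (-2.3333)·(-2.3333) + (2.6667)·(2.6667) + (0.6667)·(0.6667) + (-2.3333)·(-2.3333)) / 5 = 37.3333/5 = 7.4667
  S[X_1,X_2] = ((3.6667)·(-0.3333) + (-2.3333)·(-2.3333) + (-2.3333)·(-2.3333) + (2.6667)·(4.6667) + (0.6667)·(-3.3333) + (-2.3333)·(3.6667)) / 5 = 11.3333/5 = 2.2667
  S[X_2,X_2] = ((-0.3333)·(-0.3333) + (-2.3333)·(-2.3333) + (-2.3333)·(-2.3333) + (4.6667)·(4.6667) + (-3.3333)·(-3.3333) + (3.6667)·(3.6667)) / 5 = 57.3333/5 = 11.4667
  S = [[7.4667, 2.2667],
 [2.2667, 11.4667]].

Step 3 — invert S. det(S) = 7.4667·11.4667 - (2.2667)² = 80.48.
  S^{-1} = (1/det) · [[d, -b], [-b, a]] = [[0.1425, -0.0282],
 [-0.0282, 0.0928]].

Step 4 — quadratic form (x̄ - mu_0)^T · S^{-1} · (x̄ - mu_0):
  S^{-1} · (x̄ - mu_0) = (-0.3032, 0.2634),
  (x̄ - mu_0)^T · [...] = (-1.6667)·(-0.3032) + (2.3333)·(0.2634) = 1.1199.

Step 5 — scale by n: T² = 6 · 1.1199 = 6.7197.

T² ≈ 6.7197


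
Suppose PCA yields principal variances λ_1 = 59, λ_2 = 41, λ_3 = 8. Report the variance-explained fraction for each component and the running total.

Step 1 — total variance = trace(Sigma) = Σ λ_i = 59 + 41 + 8 = 108.

Step 2 — fraction explained by component i = λ_i / Σ λ:
  PC1: 59/108 = 0.5463
  PC2: 41/108 = 0.3796
  PC3: 8/108 = 0.0741

Step 3 — cumulative fraction after k components = (λ_1 + ... + λ_k) / Σ λ:
  k = 1: 59/108 = 0.5463
  k = 2: (59 + 41)/108 = 100/108 = 0.9259
  k = 3: (59 + 41 + 8)/108 = 108/108 = 1

Summary (fraction, with percent):

explained: PC1 0.5463 (54.63%), PC2 0.3796 (37.96%), PC3 0.0741 (7.41%);  cumulative: 0.5463, 0.9259, 1


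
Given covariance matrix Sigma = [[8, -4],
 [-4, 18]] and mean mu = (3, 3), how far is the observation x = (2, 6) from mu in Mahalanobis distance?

Step 1 — centre the observation: (x - mu) = (-1, 3).

Step 2 — invert Sigma. det(Sigma) = 8·18 - (-4)² = 128.
  Sigma^{-1} = (1/det) · [[d, -b], [-b, a]] = [[0.1406, 0.0312],
 [0.0312, 0.0625]].

Step 3 — form the quadratic (x - mu)^T · Sigma^{-1} · (x - mu):
  Sigma^{-1} · (x - mu) = (-0.0469, 0.1562).
  (x - mu)^T · [Sigma^{-1} · (x - mu)] = (-1)·(-0.0469) + (3)·(0.1562) = 0.5156.

Step 4 — take square root: d = √(0.5156) ≈ 0.7181.

d(x, mu) = √(0.5156) ≈ 0.7181


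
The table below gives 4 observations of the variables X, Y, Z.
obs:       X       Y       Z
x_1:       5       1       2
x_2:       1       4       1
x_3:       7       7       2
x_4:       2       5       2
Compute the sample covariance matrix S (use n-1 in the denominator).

Step 1 — column means:
  mean(X) = (5 + 1 + 7 + 2) / 4 = 15/4 = 3.75
  mean(Y) = (1 + 4 + 7 + 5) / 4 = 17/4 = 4.25
  mean(Z) = (2 + 1 + 2 + 2) / 4 = 7/4 = 1.75

Step 2 — sample covariance S[i,j] = (1/(n-1)) · Σ_k (x_{k,i} - mean_i) · (x_{k,j} - mean_j), with n-1 = 3.
  S[X,X] = ((1.25)·(1.25) + (-2.75)·(-2.75) + (3.25)·(3.25) + (-1.75)·(-1.75)) / 3 = 22.75/3 = 7.5833
  S[X,Y] = ((1.25)·(-3.25) + (-2.75)·(-0.25) + (3.25)·(2.75) + (-1.75)·(0.75)) / 3 = 4.25/3 = 1.4167
  S[X,Z] = ((1.25)·(0.25) + (-2.75)·(-0.75) + (3.25)·(0.25) + (-1.75)·(0.25)) / 3 = 2.75/3 = 0.9167
  S[Y,Y] = ((-3.25)·(-3.25) + (-0.25)·(-0.25) + (2.75)·(2.75) + (0.75)·(0.75)) / 3 = 18.75/3 = 6.25
  S[Y,Z] = ((-3.25)·(0.25) + (-0.25)·(-0.75) + (2.75)·(0.25) + (0.75)·(0.25)) / 3 = 0.25/3 = 0.0833
  S[Z,Z] = ((0.25)·(0.25) + (-0.75)·(-0.75) + (0.25)·(0.25) + (0.25)·(0.25)) / 3 = 0.75/3 = 0.25

S is symmetric (S[j,i] = S[i,j]). Assembling:

S = [[7.5833, 1.4167, 0.9167],
 [1.4167, 6.25, 0.0833],
 [0.9167, 0.0833, 0.25]]


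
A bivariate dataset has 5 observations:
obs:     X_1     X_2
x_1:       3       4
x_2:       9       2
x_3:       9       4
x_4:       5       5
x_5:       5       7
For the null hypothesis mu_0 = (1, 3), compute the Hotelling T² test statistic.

Step 1 — sample mean vector:
  mean(X_1) = (3 + 9 + 9 + 5 + 5) / 5 = 31/5 = 6.2
  mean(X_2) = (4 + 2 + 4 + 5 + 7) / 5 = 22/5 = 4.4
  x̄ = (6.2, 4.4),  deviation x̄ - mu_0 = (6.2, 4.4) - (1, 3) = (5.2, 1.4).

Step 2 — sample covariance matrix, S[i,j] = (1/(n-1)) · Σ_k (x_{k,i} - mean_i) · (x_{k,j} - mean_j), divisor n-1 = 4:
  S[X_1,X_1] = ((-3.2)·(-3.2) + (2.8)·(2.8) + (2.8)·(2.8) + (-1.2)·(-1.2) + (-1.2)·(-1.2)) / 4 = 28.8/4 = 7.2
  S[X_1,X_2] = ((-3.2)·(-0.4) + (2.8)·(-2.4) + (2.8)·(-0.4) + (-1.2)·(0.6) + (-1.2)·(2.6)) / 4 = -10.4/4 = -2.6
  S[X_2,X_2] = ((-0.4)·(-0.4) + (-2.4)·(-2.4) + (-0.4)·(-0.4) + (0.6)·(0.6) + (2.6)·(2.6)) / 4 = 13.2/4 = 3.3
  S = [[7.2, -2.6],
 [-2.6, 3.3]].

Step 3 — invert S. det(S) = 7.2·3.3 - (-2.6)² = 17.
  S^{-1} = (1/det) · [[d, -b], [-b, a]] = [[0.1941, 0.1529],
 [0.1529, 0.4235]].

Step 4 — quadratic form (x̄ - mu_0)^T · S^{-1} · (x̄ - mu_0):
  S^{-1} · (x̄ - mu_0) = (1.2235, 1.3882),
  (x̄ - mu_0)^T · [...] = (5.2)·(1.2235) + (1.4)·(1.3882) = 8.3059.

Step 5 — scale by n: T² = 5 · 8.3059 = 41.5294.

T² ≈ 41.5294


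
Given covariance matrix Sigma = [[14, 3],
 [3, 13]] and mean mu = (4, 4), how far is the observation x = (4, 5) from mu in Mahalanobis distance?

Step 1 — centre the observation: (x - mu) = (0, 1).

Step 2 — invert Sigma. det(Sigma) = 14·13 - (3)² = 173.
  Sigma^{-1} = (1/det) · [[d, -b], [-b, a]] = [[0.0751, -0.0173],
 [-0.0173, 0.0809]].

Step 3 — form the quadratic (x - mu)^T · Sigma^{-1} · (x - mu):
  Sigma^{-1} · (x - mu) = (-0.0173, 0.0809).
  (x - mu)^T · [Sigma^{-1} · (x - mu)] = (0)·(-0.0173) + (1)·(0.0809) = 0.0809.

Step 4 — take square root: d = √(0.0809) ≈ 0.2845.

d(x, mu) = √(0.0809) ≈ 0.2845


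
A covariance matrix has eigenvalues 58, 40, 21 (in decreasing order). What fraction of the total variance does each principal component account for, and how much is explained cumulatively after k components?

Step 1 — total variance = trace(Sigma) = Σ λ_i = 58 + 40 + 21 = 119.

Step 2 — fraction explained by component i = λ_i / Σ λ:
  PC1: 58/119 = 0.4874
  PC2: 40/119 = 0.3361
  PC3: 21/119 = 0.1765

Step 3 — cumulative fraction after k components = (λ_1 + ... + λ_k) / Σ λ:
  k = 1: 58/119 = 0.4874
  k = 2: (58 + 40)/119 = 98/119 = 0.8235
  k = 3: (58 + 40 + 21)/119 = 119/119 = 1

Summary (fraction, with percent):

explained: PC1 0.4874 (48.74%), PC2 0.3361 (33.61%), PC3 0.1765 (17.65%);  cumulative: 0.4874, 0.8235, 1


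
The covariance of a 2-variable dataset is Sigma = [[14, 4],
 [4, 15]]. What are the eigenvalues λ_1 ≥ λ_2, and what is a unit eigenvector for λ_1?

Step 1 — characteristic polynomial of 2×2 Sigma:
  det(Sigma - λI) = λ² - trace · λ + det = 0.
  trace = 14 + 15 = 29, det = 14·15 - (4)² = 194.
Step 2 — discriminant:
  Δ = trace² - 4·det = 841 - 776 = 65.
Step 3 — eigenvalues:
  λ = (trace ± √Δ)/2 = (29 ± 8.0623)/2,
  λ_1 = 18.5311,  λ_2 = 10.4689.

Step 4 — unit eigenvector for λ_1: solve (Sigma - λ_1 I)v = 0. First row:
  (14 - 18.5311)·v_x + (4)·v_y = 0, i.e. (-4.5311)·v_x + (4)·v_y = 0,
  so v ∝ (b, λ_1 - a) = (4, 4.5311) = u.
  ||u|| = √((4)² + (4.5311)²) = √(36.5311) ≈ 6.0441,
  v_1 = u/||u|| ≈ (0.6618, 0.7497) (||v_1|| = 1).

λ_1 = 18.5311,  λ_2 = 10.4689;  v_1 ≈ (0.6618, 0.7497)


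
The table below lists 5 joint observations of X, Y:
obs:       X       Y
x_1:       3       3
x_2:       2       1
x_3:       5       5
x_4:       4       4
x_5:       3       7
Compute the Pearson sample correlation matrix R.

Step 1 — column means:
  mean(X) = (3 + 2 + 5 + 4 + 3) / 5 = 17/5 = 3.4
  mean(Y) = (3 + 1 + 5 + 4 + 7) / 5 = 20/5 = 4

Step 2 — sample variances and covariances s[i,j] = (1/(n-1)) · Σ_k (x_{k,i} - mean_i) · (x_{k,j} - mean_j), with n-1 = 4:
  s[X,X] = ((-0.4)·(-0.4) + (-1.4)·(-1.4) + (1.6)·(1.6) + (0.6)·(0.6) + (-0.4)·(-0.4)) / 4 = 5.2/4 = 1.3
  s[X,Y] = ((-0.4)·(-1) + (-1.4)·(-3) + (1.6)·(1) + (0.6)·(0) + (-0.4)·(3)) / 4 = 5/4 = 1.25
  s[Y,Y] = ((-1)·(-1) + (-3)·(-3) + (1)·(1) + (0)·(0) + (3)·(3)) / 4 = 20/4 = 5
  Sample standard deviations s_i = √(s[i,i]):
  s(X) = √(1.3) = 1.1402
  s(Y) = √(5) = 2.2361

Step 3 — r_{ij} = s_{ij} / (s_i · s_j):
  r[X,X] = 1 (diagonal).
  r[X,Y] = 1.25 / (1.1402 · 2.2361) = 1.25 / 2.5495 = 0.4903
  r[Y,Y] = 1 (diagonal).

R is symmetric with unit diagonal. Assembling:

R = [[1, 0.4903],
 [0.4903, 1]]


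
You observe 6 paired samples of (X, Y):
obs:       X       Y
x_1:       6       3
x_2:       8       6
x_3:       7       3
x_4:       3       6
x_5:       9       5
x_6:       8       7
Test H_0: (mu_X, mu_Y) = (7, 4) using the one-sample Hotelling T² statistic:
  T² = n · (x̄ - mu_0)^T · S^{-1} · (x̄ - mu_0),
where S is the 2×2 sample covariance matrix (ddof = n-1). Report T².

Step 1 — sample mean vector:
  mean(X) = (6 + 8 + 7 + 3 + 9 + 8) / 6 = 41/6 = 6.8333
  mean(Y) = (3 + 6 + 3 + 6 + 5 + 7) / 6 = 30/6 = 5
  x̄ = (6.8333, 5),  deviation x̄ - mu_0 = (6.8333, 5) - (7, 4) = (-0.1667, 1).

Step 2 — sample covariance matrix, S[i,j] = (1/(n-1)) · Σ_k (x_{k,i} - mean_i) · (x_{k,j} - mean_j), divisor n-1 = 5:
  S[X,X] = ((-0.8333)·(-0.8333) + (1.1667)·(1.1667) + (0.1667)·(0.1667) + (-3.8333)·(-3.8333) + (2.1667)·(2.1667) + (1.1667)·(1.1667)) / 5 = 22.8333/5 = 4.5667
  S[X,Y] = ((-0.8333)·(-2) + (1.1667)·(1) + (0.1667)·(-2) + (-3.8333)·(1) + (2.1667)·(0) + (1.1667)·(2)) / 5 = 1/5 = 0.2
  S[Y,Y] = ((-2)·(-2) + (1)·(1) + (-2)·(-2) + (1)·(1) + (0)·(0) + (2)·(2)) / 5 = 14/5 = 2.8
  S = [[4.5667, 0.2],
 [0.2, 2.8]].

Step 3 — invert S. det(S) = 4.5667·2.8 - (0.2)² = 12.7467.
  S^{-1} = (1/det) · [[d, -b], [-b, a]] = [[0.2197, -0.0157],
 [-0.0157, 0.3583]].

Step 4 — quadratic form (x̄ - mu_0)^T · S^{-1} · (x̄ - mu_0):
  S^{-1} · (x̄ - mu_0) = (-0.0523, 0.3609),
  (x̄ - mu_0)^T · [...] = (-0.1667)·(-0.0523) + (1)·(0.3609) = 0.3696.

Step 5 — scale by n: T² = 6 · 0.3696 = 2.2176.

T² ≈ 2.2176


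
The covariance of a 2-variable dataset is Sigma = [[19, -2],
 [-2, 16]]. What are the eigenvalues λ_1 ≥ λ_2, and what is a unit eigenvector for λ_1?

Step 1 — characteristic polynomial of 2×2 Sigma:
  det(Sigma - λI) = λ² - trace · λ + det = 0.
  trace = 19 + 16 = 35, det = 19·16 - (-2)² = 300.
Step 2 — discriminant:
  Δ = trace² - 4·det = 1225 - 1200 = 25.
Step 3 — eigenvalues:
  λ = (trace ± √Δ)/2 = (35 ± 5)/2,
  λ_1 = 20,  λ_2 = 15.

Step 4 — unit eigenvector for λ_1: solve (Sigma - λ_1 I)v = 0. First row:
  (19 - 20)·v_x + (-2)·v_y = 0, i.e. (-1)·v_x + (-2)·v_y = 0,
  so v ∝ (b, λ_1 - a) = (-2, 1); multiply by -1 so the first entry is positive: u = (2, -1).
  ||u|| = √((2)² + (-1)²) = √(5) ≈ 2.2361,
  v_1 = u/||u|| ≈ (0.8944, -0.4472) (||v_1|| = 1).

λ_1 = 20,  λ_2 = 15;  v_1 ≈ (0.8944, -0.4472)


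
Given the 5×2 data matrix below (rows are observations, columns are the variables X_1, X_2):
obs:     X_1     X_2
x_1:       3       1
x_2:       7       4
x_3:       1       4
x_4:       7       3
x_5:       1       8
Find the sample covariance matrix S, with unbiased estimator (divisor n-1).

Step 1 — column means:
  mean(X_1) = (3 + 7 + 1 + 7 + 1) / 5 = 19/5 = 3.8
  mean(X_2) = (1 + 4 + 4 + 3 + 8) / 5 = 20/5 = 4

Step 2 — sample covariance S[i,j] = (1/(n-1)) · Σ_k (x_{k,i} - mean_i) · (x_{k,j} - mean_j), with n-1 = 4.
  S[X_1,X_1] = ((-0.8)·(-0.8) + (3.2)·(3.2) + (-2.8)·(-2.8) + (3.2)·(3.2) + (-2.8)·(-2.8)) / 4 = 36.8/4 = 9.2
  S[X_1,X_2] = ((-0.8)·(-3) + (3.2)·(0) + (-2.8)·(0) + (3.2)·(-1) + (-2.8)·(4)) / 4 = -12/4 = -3
  S[X_2,X_2] = ((-3)·(-3) + (0)·(0) + (0)·(0) + (-1)·(-1) + (4)·(4)) / 4 = 26/4 = 6.5

S is symmetric (S[j,i] = S[i,j]). Assembling:

S = [[9.2, -3],
 [-3, 6.5]]


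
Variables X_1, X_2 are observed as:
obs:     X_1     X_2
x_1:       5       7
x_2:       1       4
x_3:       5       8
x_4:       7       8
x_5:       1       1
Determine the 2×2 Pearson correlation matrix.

Step 1 — column means:
  mean(X_1) = (5 + 1 + 5 + 7 + 1) / 5 = 19/5 = 3.8
  mean(X_2) = (7 + 4 + 8 + 8 + 1) / 5 = 28/5 = 5.6

Step 2 — sample variances and covariances s[i,j] = (1/(n-1)) · Σ_k (x_{k,i} - mean_i) · (x_{k,j} - mean_j), with n-1 = 4:
  s[X_1,X_1] = ((1.2)·(1.2) + (-2.8)·(-2.8) + (1.2)·(1.2) + (3.2)·(3.2) + (-2.8)·(-2.8)) / 4 = 28.8/4 = 7.2
  s[X_1,X_2] = ((1.2)·(1.4) + (-2.8)·(-1.6) + (1.2)·(2.4) + (3.2)·(2.4) + (-2.8)·(-4.6)) / 4 = 29.6/4 = 7.4
  s[X_2,X_2] = ((1.4)·(1.4) + (-1.6)·(-1.6) + (2.4)·(2.4) + (2.4)·(2.4) + (-4.6)·(-4.6)) / 4 = 37.2/4 = 9.3
  Sample standard deviations s_i = √(s[i,i]):
  s(X_1) = √(7.2) = 2.6833
  s(X_2) = √(9.3) = 3.0496

Step 3 — r_{ij} = s_{ij} / (s_i · s_j):
  r[X_1,X_1] = 1 (diagonal).
  r[X_1,X_2] = 7.4 / (2.6833 · 3.0496) = 7.4 / 8.1829 = 0.9043
  r[X_2,X_2] = 1 (diagonal).

R is symmetric with unit diagonal. Assembling:

R = [[1, 0.9043],
 [0.9043, 1]]


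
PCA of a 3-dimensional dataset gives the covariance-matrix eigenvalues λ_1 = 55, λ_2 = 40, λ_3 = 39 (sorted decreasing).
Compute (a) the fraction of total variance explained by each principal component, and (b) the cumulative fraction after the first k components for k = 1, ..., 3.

Step 1 — total variance = trace(Sigma) = Σ λ_i = 55 + 40 + 39 = 134.

Step 2 — fraction explained by component i = λ_i / Σ λ:
  PC1: 55/134 = 0.4104
  PC2: 40/134 = 0.2985
  PC3: 39/134 = 0.291

Step 3 — cumulative fraction after k components = (λ_1 + ... + λ_k) / Σ λ:
  k = 1: 55/134 = 0.4104
  k = 2: (55 + 40)/134 = 95/134 = 0.709
  k = 3: (55 + 40 + 39)/134 = 134/134 = 1

Summary (fraction, with percent):

explained: PC1 0.4104 (41.04%), PC2 0.2985 (29.85%), PC3 0.291 (29.1%);  cumulative: 0.4104, 0.709, 1


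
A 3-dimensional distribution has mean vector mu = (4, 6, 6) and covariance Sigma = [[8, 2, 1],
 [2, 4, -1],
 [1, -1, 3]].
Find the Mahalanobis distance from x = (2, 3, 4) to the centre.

Step 1 — centre the observation: (x - mu) = (-2, -3, -2).

Step 2 — invert Sigma (cofactor / det for 3×3, or solve directly):
  Sigma^{-1} = [[0.1618, -0.1029, -0.0882],
 [-0.1029, 0.3382, 0.1471],
 [-0.0882, 0.1471, 0.4118]].

Step 3 — form the quadratic (x - mu)^T · Sigma^{-1} · (x - mu):
  Sigma^{-1} · (x - mu) = (0.1618, -1.1029, -1.0882).
  (x - mu)^T · [Sigma^{-1} · (x - mu)] = (-2)·(0.1618) + (-3)·(-1.1029) + (-2)·(-1.0882) = 5.1618.

Step 4 — take square root: d = √(5.1618) ≈ 2.272.

d(x, mu) = √(5.1618) ≈ 2.272


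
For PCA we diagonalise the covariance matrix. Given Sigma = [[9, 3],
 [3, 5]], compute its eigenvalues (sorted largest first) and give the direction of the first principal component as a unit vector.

Step 1 — characteristic polynomial of 2×2 Sigma:
  det(Sigma - λI) = λ² - trace · λ + det = 0.
  trace = 9 + 5 = 14, det = 9·5 - (3)² = 36.
Step 2 — discriminant:
  Δ = trace² - 4·det = 196 - 144 = 52.
Step 3 — eigenvalues:
  λ = (trace ± √Δ)/2 = (14 ± 7.2111)/2,
  λ_1 = 10.6056,  λ_2 = 3.3944.

Step 4 — unit eigenvector for λ_1: solve (Sigma - λ_1 I)v = 0. First row:
  (9 - 10.6056)·v_x + (3)·v_y = 0, i.e. (-1.6056)·v_x + (3)·v_y = 0,
  so v ∝ (b, λ_1 - a) = (3, 1.6056) = u.
  ||u|| = √((3)² + (1.6056)²) = √(11.5778) ≈ 3.4026,
  v_1 = u/||u|| ≈ (0.8817, 0.4719) (||v_1|| = 1).

λ_1 = 10.6056,  λ_2 = 3.3944;  v_1 ≈ (0.8817, 0.4719)


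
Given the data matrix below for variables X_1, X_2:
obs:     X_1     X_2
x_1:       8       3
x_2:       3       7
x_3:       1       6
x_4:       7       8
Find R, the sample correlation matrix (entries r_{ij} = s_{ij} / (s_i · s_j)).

Step 1 — column means:
  mean(X_1) = (8 + 3 + 1 + 7) / 4 = 19/4 = 4.75
  mean(X_2) = (3 + 7 + 6 + 8) / 4 = 24/4 = 6

Step 2 — sample variances and covariances s[i,j] = (1/(n-1)) · Σ_k (x_{k,i} - mean_i) · (x_{k,j} - mean_j), with n-1 = 3:
  s[X_1,X_1] = ((3.25)·(3.25) + (-1.75)·(-1.75) + (-3.75)·(-3.75) + (2.25)·(2.25)) / 3 = 32.75/3 = 10.9167
  s[X_1,X_2] = ((3.25)·(-3) + (-1.75)·(1) + (-3.75)·(0) + (2.25)·(2)) / 3 = -7/3 = -2.3333
  s[X_2,X_2] = ((-3)·(-3) + (1)·(1) + (0)·(0) + (2)·(2)) / 3 = 14/3 = 4.6667
  Sample standard deviations s_i = √(s[i,i]):
  s(X_1) = √(10.9167) = 3.304
  s(X_2) = √(4.6667) = 2.1602

Step 3 — r_{ij} = s_{ij} / (s_i · s_j):
  r[X_1,X_1] = 1 (diagonal).
  r[X_1,X_2] = -2.3333 / (3.304 · 2.1602) = -2.3333 / 7.1375 = -0.3269
  r[X_2,X_2] = 1 (diagonal).

R is symmetric with unit diagonal. Assembling:

R = [[1, -0.3269],
 [-0.3269, 1]]


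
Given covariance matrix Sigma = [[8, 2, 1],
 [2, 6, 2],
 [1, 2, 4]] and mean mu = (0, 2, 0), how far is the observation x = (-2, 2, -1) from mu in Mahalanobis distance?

Step 1 — centre the observation: (x - mu) = (-2, 0, -1).

Step 2 — invert Sigma (cofactor / det for 3×3, or solve directly):
  Sigma^{-1} = [[0.137, -0.0411, -0.0137],
 [-0.0411, 0.2123, -0.0959],
 [-0.0137, -0.0959, 0.3014]].

Step 3 — form the quadratic (x - mu)^T · Sigma^{-1} · (x - mu):
  Sigma^{-1} · (x - mu) = (-0.2603, 0.1781, -0.274).
  (x - mu)^T · [Sigma^{-1} · (x - mu)] = (-2)·(-0.2603) + (0)·(0.1781) + (-1)·(-0.274) = 0.7945.

Step 4 — take square root: d = √(0.7945) ≈ 0.8914.

d(x, mu) = √(0.7945) ≈ 0.8914


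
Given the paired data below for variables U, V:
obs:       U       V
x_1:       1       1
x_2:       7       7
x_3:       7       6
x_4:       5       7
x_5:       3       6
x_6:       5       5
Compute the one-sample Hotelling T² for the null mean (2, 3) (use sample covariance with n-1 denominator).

Step 1 — sample mean vector:
  mean(U) = (1 + 7 + 7 + 5 + 3 + 5) / 6 = 28/6 = 4.6667
  mean(V) = (1 + 7 + 6 + 7 + 6 + 5) / 6 = 32/6 = 5.3333
  x̄ = (4.6667, 5.3333),  deviation x̄ - mu_0 = (4.6667, 5.3333) - (2, 3) = (2.6667, 2.3333).

Step 2 — sample covariance matrix, S[i,j] = (1/(n-1)) · Σ_k (x_{k,i} - mean_i) · (x_{k,j} - mean_j), divisor n-1 = 5:
  S[U,U] = ((-3.6667)·(-3.6667) + (2.3333)·(2.3333) + (2.3333)·(2.3333) + (0.3333)·(0.3333) + (-1.6667)·(-1.6667) + (0.3333)·(0.3333)) / 5 = 27.3333/5 = 5.4667
  S[U,V] = ((-3.6667)·(-4.3333) + (2.3333)·(1.6667) + (2.3333)·(0.6667) + (0.3333)·(1.6667) + (-1.6667)·(0.6667) + (0.3333)·(-0.3333)) / 5 = 20.6667/5 = 4.1333
  S[V,V] = ((-4.3333)·(-4.3333) + (1.6667)·(1.6667) + (0.6667)·(0.6667) + (1.6667)·(1.6667) + (0.6667)·(0.6667) + (-0.3333)·(-0.3333)) / 5 = 25.3333/5 = 5.0667
  S = [[5.4667, 4.1333],
 [4.1333, 5.0667]].

Step 3 — invert S. det(S) = 5.4667·5.0667 - (4.1333)² = 10.6133.
  S^{-1} = (1/det) · [[d, -b], [-b, a]] = [[0.4774, -0.3894],
 [-0.3894, 0.5151]].

Step 4 — quadratic form (x̄ - mu_0)^T · S^{-1} · (x̄ - mu_0):
  S^{-1} · (x̄ - mu_0) = (0.3643, 0.1633),
  (x̄ - mu_0)^T · [...] = (2.6667)·(0.3643) + (2.3333)·(0.1633) = 1.3526.

Step 5 — scale by n: T² = 6 · 1.3526 = 8.1156.

T² ≈ 8.1156


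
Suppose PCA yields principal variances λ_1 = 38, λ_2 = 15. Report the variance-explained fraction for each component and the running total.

Step 1 — total variance = trace(Sigma) = Σ λ_i = 38 + 15 = 53.

Step 2 — fraction explained by component i = λ_i / Σ λ:
  PC1: 38/53 = 0.717
  PC2: 15/53 = 0.283

Step 3 — cumulative fraction after k components = (λ_1 + ... + λ_k) / Σ λ:
  k = 1: 38/53 = 0.717
  k = 2: (38 + 15)/53 = 53/53 = 1

Summary (fraction, with percent):

explained: PC1 0.717 (71.7%), PC2 0.283 (28.3%);  cumulative: 0.717, 1


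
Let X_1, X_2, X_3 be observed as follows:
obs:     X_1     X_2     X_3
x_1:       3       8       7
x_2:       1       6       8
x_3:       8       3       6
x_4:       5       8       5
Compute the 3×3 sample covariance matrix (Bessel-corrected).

Step 1 — column means:
  mean(X_1) = (3 + 1 + 8 + 5) / 4 = 17/4 = 4.25
  mean(X_2) = (8 + 6 + 3 + 8) / 4 = 25/4 = 6.25
  mean(X_3) = (7 + 8 + 6 + 5) / 4 = 26/4 = 6.5

Step 2 — sample covariance S[i,j] = (1/(n-1)) · Σ_k (x_{k,i} - mean_i) · (x_{k,j} - mean_j), with n-1 = 3.
  S[X_1,X_1] = ((-1.25)·(-1.25) + (-3.25)·(-3.25) + (3.75)·(3.75) + (0.75)·(0.75)) / 3 = 26.75/3 = 8.9167
  S[X_1,X_2] = ((-1.25)·(1.75) + (-3.25)·(-0.25) + (3.75)·(-3.25) + (0.75)·(1.75)) / 3 = -12.25/3 = -4.0833
  S[X_1,X_3] = ((-1.25)·(0.5) + (-3.25)·(1.5) + (3.75)·(-0.5) + (0.75)·(-1.5)) / 3 = -8.5/3 = -2.8333
  S[X_2,X_2] = ((1.75)·(1.75) + (-0.25)·(-0.25) + (-3.25)·(-3.25) + (1.75)·(1.75)) / 3 = 16.75/3 = 5.5833
  S[X_2,X_3] = ((1.75)·(0.5) + (-0.25)·(1.5) + (-3.25)·(-0.5) + (1.75)·(-1.5)) / 3 = -0.5/3 = -0.1667
  S[X_3,X_3] = ((0.5)·(0.5) + (1.5)·(1.5) + (-0.5)·(-0.5) + (-1.5)·(-1.5)) / 3 = 5/3 = 1.6667

S is symmetric (S[j,i] = S[i,j]). Assembling:

S = [[8.9167, -4.0833, -2.8333],
 [-4.0833, 5.5833, -0.1667],
 [-2.8333, -0.1667, 1.6667]]


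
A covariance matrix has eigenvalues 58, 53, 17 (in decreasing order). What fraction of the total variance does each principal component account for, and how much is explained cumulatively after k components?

Step 1 — total variance = trace(Sigma) = Σ λ_i = 58 + 53 + 17 = 128.

Step 2 — fraction explained by component i = λ_i / Σ λ:
  PC1: 58/128 = 0.4531
  PC2: 53/128 = 0.4141
  PC3: 17/128 = 0.1328

Step 3 — cumulative fraction after k components = (λ_1 + ... + λ_k) / Σ λ:
  k = 1: 58/128 = 0.4531
  k = 2: (58 + 53)/128 = 111/128 = 0.8672
  k = 3: (58 + 53 + 17)/128 = 128/128 = 1

Summary (fraction, with percent):

explained: PC1 0.4531 (45.31%), PC2 0.4141 (41.41%), PC3 0.1328 (13.28%);  cumulative: 0.4531, 0.8672, 1


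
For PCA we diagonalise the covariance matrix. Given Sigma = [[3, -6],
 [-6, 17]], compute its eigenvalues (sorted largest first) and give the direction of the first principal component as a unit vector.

Step 1 — characteristic polynomial of 2×2 Sigma:
  det(Sigma - λI) = λ² - trace · λ + det = 0.
  trace = 3 + 17 = 20, det = 3·17 - (-6)² = 15.
Step 2 — discriminant:
  Δ = trace² - 4·det = 400 - 60 = 340.
Step 3 — eigenvalues:
  λ = (trace ± √Δ)/2 = (20 ± 18.4391)/2,
  λ_1 = 19.2195,  λ_2 = 0.7805.

Step 4 — unit eigenvector for λ_1: solve (Sigma - λ_1 I)v = 0. First row:
  (3 - 19.2195)·v_x + (-6)·v_y = 0, i.e. (-16.2195)·v_x + (-6)·v_y = 0,
  so v ∝ (b, λ_1 - a) = (-6, 16.2195); multiply by -1 so the first entry is positive: u = (6, -16.2195).
  ||u|| = √((6)² + (-16.2195)²) = √(299.0736) ≈ 17.2937,
  v_1 = u/||u|| ≈ (0.3469, -0.9379) (||v_1|| = 1).

λ_1 = 19.2195,  λ_2 = 0.7805;  v_1 ≈ (0.3469, -0.9379)


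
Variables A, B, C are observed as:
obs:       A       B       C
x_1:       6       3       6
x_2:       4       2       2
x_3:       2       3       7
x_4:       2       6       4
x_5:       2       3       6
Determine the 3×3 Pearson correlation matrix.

Step 1 — column means:
  mean(A) = (6 + 4 + 2 + 2 + 2) / 5 = 16/5 = 3.2
  mean(B) = (3 + 2 + 3 + 6 + 3) / 5 = 17/5 = 3.4
  mean(C) = (6 + 2 + 7 + 4 + 6) / 5 = 25/5 = 5

Step 2 — sample variances and covariances s[i,j] = (1/(n-1)) · Σ_k (x_{k,i} - mean_i) · (x_{k,j} - mean_j), with n-1 = 4:
  s[A,A] = ((2.8)·(2.8) + (0.8)·(0.8) + (-1.2)·(-1.2) + (-1.2)·(-1.2) + (-1.2)·(-1.2)) / 4 = 12.8/4 = 3.2
  s[A,B] = ((2.8)·(-0.4) + (0.8)·(-1.4) + (-1.2)·(-0.4) + (-1.2)·(2.6) + (-1.2)·(-0.4)) / 4 = -4.4/4 = -1.1
  s[A,C] = ((2.8)·(1) + (0.8)·(-3) + (-1.2)·(2) + (-1.2)·(-1) + (-1.2)·(1)) / 4 = -2/4 = -0.5
  s[B,B] = ((-0.4)·(-0.4) + (-1.4)·(-1.4) + (-0.4)·(-0.4) + (2.6)·(2.6) + (-0.4)·(-0.4)) / 4 = 9.2/4 = 2.3
  s[B,C] = ((-0.4)·(1) + (-1.4)·(-3) + (-0.4)·(2) + (2.6)·(-1) + (-0.4)·(1)) / 4 = 0/4 = 0
  s[C,C] = ((1)·(1) + (-3)·(-3) + (2)·(2) + (-1)·(-1) + (1)·(1)) / 4 = 16/4 = 4
  Sample standard deviations s_i = √(s[i,i]):
  s(A) = √(3.2) = 1.7889
  s(B) = √(2.3) = 1.5166
  s(C) = √(4) = 2

Step 3 — r_{ij} = s_{ij} / (s_i · s_j):
  r[A,A] = 1 (diagonal).
  r[A,B] = -1.1 / (1.7889 · 1.5166) = -1.1 / 2.7129 = -0.4055
  r[A,C] = -0.5 / (1.7889 · 2) = -0.5 / 3.5777 = -0.1398
  r[B,B] = 1 (diagonal).
  r[B,C] = 0 / (1.5166 · 2) = 0 / 3.0332 = 0
  r[C,C] = 1 (diagonal).

R is symmetric with unit diagonal. Assembling:

R = [[1, -0.4055, -0.1398],
 [-0.4055, 1, 0],
 [-0.1398, 0, 1]]


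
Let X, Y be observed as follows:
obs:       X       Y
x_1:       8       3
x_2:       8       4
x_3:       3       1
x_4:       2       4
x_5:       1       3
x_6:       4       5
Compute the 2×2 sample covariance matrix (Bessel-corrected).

Step 1 — column means:
  mean(X) = (8 + 8 + 3 + 2 + 1 + 4) / 6 = 26/6 = 4.3333
  mean(Y) = (3 + 4 + 1 + 4 + 3 + 5) / 6 = 20/6 = 3.3333

Step 2 — sample covariance S[i,j] = (1/(n-1)) · Σ_k (x_{k,i} - mean_i) · (x_{k,j} - mean_j), with n-1 = 5.
  S[X,X] = ((3.6667)·(3.6667) + (3.6667)·(3.6667) + (-1.3333)·(-1.3333) + (-2.3333)·(-2.3333) + (-3.3333)·(-3.3333) + (-0.3333)·(-0.3333)) / 5 = 45.3333/5 = 9.0667
  S[X,Y] = ((3.6667)·(-0.3333) + (3.6667)·(0.6667) + (-1.3333)·(-2.3333) + (-2.3333)·(0.6667) + (-3.3333)·(-0.3333) + (-0.3333)·(1.6667)) / 5 = 3.3333/5 = 0.6667
  S[Y,Y] = ((-0.3333)·(-0.3333) + (0.6667)·(0.6667) + (-2.3333)·(-2.3333) + (0.6667)·(0.6667) + (-0.3333)·(-0.3333) + (1.6667)·(1.6667)) / 5 = 9.3333/5 = 1.8667

S is symmetric (S[j,i] = S[i,j]). Assembling:

S = [[9.0667, 0.6667],
 [0.6667, 1.8667]]


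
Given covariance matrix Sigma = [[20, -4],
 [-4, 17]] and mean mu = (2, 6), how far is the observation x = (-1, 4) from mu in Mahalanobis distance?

Step 1 — centre the observation: (x - mu) = (-3, -2).

Step 2 — invert Sigma. det(Sigma) = 20·17 - (-4)² = 324.
  Sigma^{-1} = (1/det) · [[d, -b], [-b, a]] = [[0.0525, 0.0123],
 [0.0123, 0.0617]].

Step 3 — form the quadratic (x - mu)^T · Sigma^{-1} · (x - mu):
  Sigma^{-1} · (x - mu) = (-0.1821, -0.1605).
  (x - mu)^T · [Sigma^{-1} · (x - mu)] = (-3)·(-0.1821) + (-2)·(-0.1605) = 0.8673.

Step 4 — take square root: d = √(0.8673) ≈ 0.9313.

d(x, mu) = √(0.8673) ≈ 0.9313


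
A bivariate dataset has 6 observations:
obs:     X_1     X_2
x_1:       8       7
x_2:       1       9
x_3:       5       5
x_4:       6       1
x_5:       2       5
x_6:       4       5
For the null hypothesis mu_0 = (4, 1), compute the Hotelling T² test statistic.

Step 1 — sample mean vector:
  mean(X_1) = (8 + 1 + 5 + 6 + 2 + 4) / 6 = 26/6 = 4.3333
  mean(X_2) = (7 + 9 + 5 + 1 + 5 + 5) / 6 = 32/6 = 5.3333
  x̄ = (4.3333, 5.3333),  deviation x̄ - mu_0 = (4.3333, 5.3333) - (4, 1) = (0.3333, 4.3333).

Step 2 — sample covariance matrix, S[i,j] = (1/(n-1)) · Σ_k (x_{k,i} - mean_i) · (x_{k,j} - mean_j), divisor n-1 = 5:
  S[X_1,X_1] = ((3.6667)·(3.6667) + (-3.3333)·(-3.3333) + (0.6667)·(0.6667) + (1.6667)·(1.6667) + (-2.3333)·(-2.3333) + (-0.3333)·(-0.3333)) / 5 = 33.3333/5 = 6.6667
  S[X_1,X_2] = ((3.6667)·(1.6667) + (-3.3333)·(3.6667) + (0.6667)·(-0.3333) + (1.6667)·(-4.3333) + (-2.3333)·(-0.3333) + (-0.3333)·(-0.3333)) / 5 = -12.6667/5 = -2.5333
  S[X_2,X_2] = ((1.6667)·(1.6667) + (3.6667)·(3.6667) + (-0.3333)·(-0.3333) + (-4.3333)·(-4.3333) + (-0.3333)·(-0.3333) + (-0.3333)·(-0.3333)) / 5 = 35.3333/5 = 7.0667
  S = [[6.6667, -2.5333],
 [-2.5333, 7.0667]].

Step 3 — invert S. det(S) = 6.6667·7.0667 - (-2.5333)² = 40.6933.
  S^{-1} = (1/det) · [[d, -b], [-b, a]] = [[0.1737, 0.0623],
 [0.0623, 0.1638]].

Step 4 — quadratic form (x̄ - mu_0)^T · S^{-1} · (x̄ - mu_0):
  S^{-1} · (x̄ - mu_0) = (0.3277, 0.7307),
  (x̄ - mu_0)^T · [...] = (0.3333)·(0.3277) + (4.3333)·(0.7307) = 3.2754.

Step 5 — scale by n: T² = 6 · 3.2754 = 19.6527.

T² ≈ 19.6527


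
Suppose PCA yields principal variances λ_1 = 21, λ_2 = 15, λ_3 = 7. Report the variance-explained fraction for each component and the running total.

Step 1 — total variance = trace(Sigma) = Σ λ_i = 21 + 15 + 7 = 43.

Step 2 — fraction explained by component i = λ_i / Σ λ:
  PC1: 21/43 = 0.4884
  PC2: 15/43 = 0.3488
  PC3: 7/43 = 0.1628

Step 3 — cumulative fraction after k components = (λ_1 + ... + λ_k) / Σ λ:
  k = 1: 21/43 = 0.4884
  k = 2: (21 + 15)/43 = 36/43 = 0.8372
  k = 3: (21 + 15 + 7)/43 = 43/43 = 1

Summary (fraction, with percent):

explained: PC1 0.4884 (48.84%), PC2 0.3488 (34.88%), PC3 0.1628 (16.28%);  cumulative: 0.4884, 0.8372, 1


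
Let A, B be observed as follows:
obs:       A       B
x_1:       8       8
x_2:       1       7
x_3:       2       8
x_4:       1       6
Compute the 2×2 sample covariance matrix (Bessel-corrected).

Step 1 — column means:
  mean(A) = (8 + 1 + 2 + 1) / 4 = 12/4 = 3
  mean(B) = (8 + 7 + 8 + 6) / 4 = 29/4 = 7.25

Step 2 — sample covariance S[i,j] = (1/(n-1)) · Σ_k (x_{k,i} - mean_i) · (x_{k,j} - mean_j), with n-1 = 3.
  S[A,A] = ((5)·(5) + (-2)·(-2) + (-1)·(-1) + (-2)·(-2)) / 3 = 34/3 = 11.3333
  S[A,B] = ((5)·(0.75) + (-2)·(-0.25) + (-1)·(0.75) + (-2)·(-1.25)) / 3 = 6/3 = 2
  S[B,B] = ((0.75)·(0.75) + (-0.25)·(-0.25) + (0.75)·(0.75) + (-1.25)·(-1.25)) / 3 = 2.75/3 = 0.9167

S is symmetric (S[j,i] = S[i,j]). Assembling:

S = [[11.3333, 2],
 [2, 0.9167]]


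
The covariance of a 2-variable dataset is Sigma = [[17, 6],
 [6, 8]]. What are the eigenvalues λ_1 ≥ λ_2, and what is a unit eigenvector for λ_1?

Step 1 — characteristic polynomial of 2×2 Sigma:
  det(Sigma - λI) = λ² - trace · λ + det = 0.
  trace = 17 + 8 = 25, det = 17·8 - (6)² = 100.
Step 2 — discriminant:
  Δ = trace² - 4·det = 625 - 400 = 225.
Step 3 — eigenvalues:
  λ = (trace ± √Δ)/2 = (25 ± 15)/2,
  λ_1 = 20,  λ_2 = 5.

Step 4 — unit eigenvector for λ_1: solve (Sigma - λ_1 I)v = 0. First row:
  (17 - 20)·v_x + (6)·v_y = 0, i.e. (-3)·v_x + (6)·v_y = 0,
  so v ∝ (b, λ_1 - a) = (6, 3) = u.
  ||u|| = √((6)² + (3)²) = √(45) ≈ 6.7082,
  v_1 = u/||u|| ≈ (0.8944, 0.4472) (||v_1|| = 1).

λ_1 = 20,  λ_2 = 5;  v_1 ≈ (0.8944, 0.4472)
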